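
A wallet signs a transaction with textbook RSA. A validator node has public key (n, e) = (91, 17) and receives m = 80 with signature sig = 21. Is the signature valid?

sig^2 ≡ 21^2 = 441 ≡ 77
sig^4 ≡ 77^2 = 5929 ≡ 14
sig^8 ≡ 14^2 = 196 ≡ 14
sig^16 ≡ 14^2 = 196 ≡ 14
17 = 16 + 1, so sig^17 ≡ 14·21 ≡ 21 (mod 91)
The recovered value 21 does not match the digest 80.

invalid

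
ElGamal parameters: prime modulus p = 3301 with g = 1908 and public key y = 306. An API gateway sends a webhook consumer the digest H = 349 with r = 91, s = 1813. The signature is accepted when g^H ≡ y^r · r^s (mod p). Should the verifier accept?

Left side g^H mod p:
1908^349 mod 3301 = 1869
Right side y^r · r^s mod p:
306^91 mod 3301 = 3166
91^1813 mod 3301 = 573
3166·573 = 1814118 ≡ 1869 (mod 3301)
1869 ≡ 1869 (mod 3301), so the signature is genuine.

accept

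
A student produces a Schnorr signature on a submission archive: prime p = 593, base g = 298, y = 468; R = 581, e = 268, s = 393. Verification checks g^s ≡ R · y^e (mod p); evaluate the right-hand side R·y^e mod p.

468^2 = 219024 ≡ 207
468^4 ≡ 207^2 = 42849 ≡ 153
468^8 ≡ 153^2 = 23409 ≡ 282
468^16 ≡ 282^2 = 79524 ≡ 62
468^32 ≡ 62^2 = 3844 ≡ 286
468^64 ≡ 286^2 = 81796 ≡ 555
468^128 ≡ 555^2 = 308025 ≡ 258
468^256 ≡ 258^2 = 66564 ≡ 148
268 = 256 + 8 + 4, so 468^268 ≡ 148·282·153 ≡ 184 (mod 593)
R · y^e ≡ 581·184 = 106904 ≡ 164 (mod 593)

164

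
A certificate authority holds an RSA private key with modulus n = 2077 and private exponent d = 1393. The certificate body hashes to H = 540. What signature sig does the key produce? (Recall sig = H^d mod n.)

1778

Squares mod 2077: H^1≡540, H^2≡820, H^4≡1529, H^8≡1216, H^16≡1909, H^32≡1223, H^64≡289, H^128≡441, H^256≡1320, H^512≡1874, H^1024≡1746
1393 = 1024 + 256 + 64 + 32 + 16 + 1, so H^1393 ≡ 1746·1320·289·1223·1909·540 ≡ 1778 (mod 2077)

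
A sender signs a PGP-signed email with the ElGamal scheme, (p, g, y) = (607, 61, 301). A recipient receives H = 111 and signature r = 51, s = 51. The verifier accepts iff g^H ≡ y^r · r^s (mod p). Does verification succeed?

passes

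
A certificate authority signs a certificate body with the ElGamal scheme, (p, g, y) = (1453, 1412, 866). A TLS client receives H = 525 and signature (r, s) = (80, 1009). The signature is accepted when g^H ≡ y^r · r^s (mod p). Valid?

no

Left side g^H mod p:
Squares mod 1453: 1412^1≡1412, 1412^2≡228, 1412^4≡1129, 1412^8≡360, 1412^16≡283, 1412^32≡174, 1412^64≡1216, 1412^128≡955, 1412^256≡994, 1412^512≡1449
525 = 512 + 8 + 4 + 1, so 1412^525 ≡ 1449·360·1129·1412 ≡ 1238 (mod 1453)
Right side y^r · r^s mod p:
Squares mod 1453: 866^1≡866, 866^2≡208, 866^4≡1127, 866^8≡207, 866^16≡712, 866^32≡1300, 866^64≡161
80 = 64 + 16, so 866^80 ≡ 161·712 ≡ 1298 (mod 1453)
Squares mod 1453: 80^1≡80, 80^2≡588, 80^4≡1383, 80^8≡541, 80^16≡628, 80^32≡621, 80^64≡596, 80^128≡684, 80^256≡1443, 80^512≡100
1009 = 512 + 256 + 128 + 64 + 32 + 16 + 1, so 80^1009 ≡ 100·1443·684·596·621·628·80 ≡ 43 (mod 1453)
1298·43 = 55814 ≡ 600 (mod 1453)
1238 ≠ 600, so verification fails.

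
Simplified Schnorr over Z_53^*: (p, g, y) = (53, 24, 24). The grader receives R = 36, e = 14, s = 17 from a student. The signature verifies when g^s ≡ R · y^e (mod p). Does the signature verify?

does not verify

g^s mod p:
24^2 = 576 ≡ 46
24^4 ≡ 46^2 = 2116 ≡ 49
24^8 ≡ 49^2 = 2401 ≡ 16
24^16 ≡ 16^2 = 256 ≡ 44
17 = 16 + 1, so 24^17 ≡ 44·24 ≡ 49 (mod 53)
R · y^e mod p:
24^2 = 576 ≡ 46
24^4 ≡ 46^2 = 2116 ≡ 49
24^8 ≡ 49^2 = 2401 ≡ 16
14 = 8 + 4 + 2, so 24^14 ≡ 16·49·46 ≡ 24 (mod 53)
36·24 = 864 ≡ 16 (mod 53)
49 ≠ 16; the check fails.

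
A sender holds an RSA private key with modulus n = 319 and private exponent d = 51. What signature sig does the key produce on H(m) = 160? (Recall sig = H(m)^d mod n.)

(H(m))^2 ≡ 160^2 = 25600 ≡ 80
(H(m))^4 ≡ 80^2 = 6400 ≡ 20
(H(m))^8 ≡ 20^2 = 400 ≡ 81
(H(m))^16 ≡ 81^2 = 6561 ≡ 181
(H(m))^32 ≡ 181^2 = 32761 ≡ 223
51 = 32 + 16 + 2 + 1, so (H(m))^51 ≡ 223·181·80·160 ≡ 61 (mod 319)

61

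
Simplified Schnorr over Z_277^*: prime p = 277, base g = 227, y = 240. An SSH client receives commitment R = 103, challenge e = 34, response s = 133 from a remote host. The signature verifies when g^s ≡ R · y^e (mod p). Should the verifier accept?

g^s mod p:
227^133 mod 277 = 219
R · y^e mod p:
240^34 mod 277 = 247
103·247 = 25441 ≡ 234 (mod 277)
219 ≠ 234; the check fails.

reject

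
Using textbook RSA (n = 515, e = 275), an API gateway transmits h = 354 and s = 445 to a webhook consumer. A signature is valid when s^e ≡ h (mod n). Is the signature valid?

invalid

s^2 ≡ 445^2 = 198025 ≡ 265
s^4 ≡ 265^2 = 70225 ≡ 185
s^8 ≡ 185^2 = 34225 ≡ 235
s^16 ≡ 235^2 = 55225 ≡ 120
s^32 ≡ 120^2 = 14400 ≡ 495
s^64 ≡ 495^2 = 245025 ≡ 400
s^128 ≡ 400^2 = 160000 ≡ 350
s^256 ≡ 350^2 = 122500 ≡ 445
275 = 256 + 16 + 2 + 1, so s^275 ≡ 445·120·265·445 ≡ 55 (mod 515)
55 ≠ 354, so verification fails.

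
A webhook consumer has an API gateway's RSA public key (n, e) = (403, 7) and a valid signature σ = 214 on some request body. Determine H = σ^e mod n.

σ^7 mod 403 = 293

293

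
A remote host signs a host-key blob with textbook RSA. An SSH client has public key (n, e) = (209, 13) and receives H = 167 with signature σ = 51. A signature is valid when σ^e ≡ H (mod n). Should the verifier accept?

σ^2 ≡ 51^2 = 2601 ≡ 93
σ^4 ≡ 93^2 = 8649 ≡ 80
σ^8 ≡ 80^2 = 6400 ≡ 130
13 = 8 + 4 + 1, so σ^13 ≡ 130·80·51 ≡ 167 (mod 209)
167 = H, so the signature checks out.

accept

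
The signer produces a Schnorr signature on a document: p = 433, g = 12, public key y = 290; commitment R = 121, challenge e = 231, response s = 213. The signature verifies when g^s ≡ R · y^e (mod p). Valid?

no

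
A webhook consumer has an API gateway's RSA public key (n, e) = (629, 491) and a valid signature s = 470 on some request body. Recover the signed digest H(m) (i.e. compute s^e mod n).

Squares mod 629: s^1≡470, s^2≡121, s^4≡174, s^8≡84, s^16≡137, s^32≡528, s^64≡137, s^128≡528, s^256≡137
491 = 256 + 128 + 64 + 32 + 8 + 2 + 1, so s^491 ≡ 137·528·137·528·84·121·470 ≡ 454 (mod 629)

454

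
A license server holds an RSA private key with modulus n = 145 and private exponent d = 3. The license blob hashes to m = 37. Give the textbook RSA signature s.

48

Squares mod 145: m^1≡37, m^2≡64
3 = 2 + 1, so m^3 ≡ 64·37 ≡ 48 (mod 145)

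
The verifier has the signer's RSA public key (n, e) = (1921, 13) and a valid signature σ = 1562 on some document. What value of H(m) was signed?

70

σ^2 ≡ 1562^2 = 2439844 ≡ 174
σ^4 ≡ 174^2 = 30276 ≡ 1461
σ^8 ≡ 1461^2 = 2134521 ≡ 290
13 = 8 + 4 + 1, so σ^13 ≡ 290·1461·1562 ≡ 70 (mod 1921)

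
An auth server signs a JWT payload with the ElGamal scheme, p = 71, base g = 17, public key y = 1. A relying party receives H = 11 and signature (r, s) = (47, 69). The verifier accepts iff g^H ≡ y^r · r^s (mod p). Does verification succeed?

fails

Left side g^H mod p:
17^2 = 289 ≡ 5
17^4 ≡ 5^2 = 25
17^8 ≡ 25^2 = 625 ≡ 57
11 = 8 + 2 + 1, so 17^11 ≡ 57·5·17 ≡ 17 (mod 71)
Right side y^r · r^s mod p:
1^2 = 1
1^4 ≡ 1^2 = 1
1^8 ≡ 1^2 = 1
1^16 ≡ 1^2 = 1
1^32 ≡ 1^2 = 1
47 = 32 + 8 + 4 + 2 + 1, so 1^47 ≡ 1·1·1·1·1 ≡ 1 (mod 71)
47^2 = 2209 ≡ 8
47^4 ≡ 8^2 = 64
47^8 ≡ 64^2 = 4096 ≡ 49
47^16 ≡ 49^2 = 2401 ≡ 58
47^32 ≡ 58^2 = 3364 ≡ 27
47^64 ≡ 27^2 = 729 ≡ 19
69 = 64 + 4 + 1, so 47^69 ≡ 19·64·47 ≡ 68 (mod 71)
1·68 = 68 ≡ 68 (mod 71)
17 ≠ 68, so verification fails.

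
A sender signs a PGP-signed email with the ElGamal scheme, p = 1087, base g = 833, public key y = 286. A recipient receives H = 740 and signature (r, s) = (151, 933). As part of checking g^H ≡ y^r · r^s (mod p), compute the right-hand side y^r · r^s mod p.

407

286^151 mod 1087 = 133
151^933 mod 1087 = 142
y^r · r^s ≡ 133·142 = 18886 ≡ 407 (mod 1087)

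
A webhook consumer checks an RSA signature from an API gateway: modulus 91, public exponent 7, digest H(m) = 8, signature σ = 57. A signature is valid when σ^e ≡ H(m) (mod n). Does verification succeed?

passes

σ^2 ≡ 57^2 = 3249 ≡ 64
σ^4 ≡ 64^2 = 4096 ≡ 1
7 = 4 + 2 + 1, so σ^7 ≡ 1·64·57 ≡ 8 (mod 91)
8 = H(m), so the signature checks out.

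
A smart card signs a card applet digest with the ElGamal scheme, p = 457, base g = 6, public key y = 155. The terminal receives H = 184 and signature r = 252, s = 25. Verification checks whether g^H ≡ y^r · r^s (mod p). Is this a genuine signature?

forged

Left side g^H mod p:
6^184 mod 457 = 384
Right side y^r · r^s mod p:
155^252 mod 457 = 256
252^25 mod 457 = 75
256·75 = 19200 ≡ 6 (mod 457)
384 ≠ 6, so verification fails.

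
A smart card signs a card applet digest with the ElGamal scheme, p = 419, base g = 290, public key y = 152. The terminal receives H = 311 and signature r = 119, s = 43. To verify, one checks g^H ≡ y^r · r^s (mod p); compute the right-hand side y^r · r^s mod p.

152^2 = 23104 ≡ 59
152^4 ≡ 59^2 = 3481 ≡ 129
152^8 ≡ 129^2 = 16641 ≡ 300
152^16 ≡ 300^2 = 90000 ≡ 334
152^32 ≡ 334^2 = 111556 ≡ 102
152^64 ≡ 102^2 = 10404 ≡ 348
119 = 64 + 32 + 16 + 4 + 2 + 1, so 152^119 ≡ 348·102·334·129·59·152 ≡ 348 (mod 419)
119^2 = 14161 ≡ 334
119^4 ≡ 334^2 = 111556 ≡ 102
119^8 ≡ 102^2 = 10404 ≡ 348
119^16 ≡ 348^2 = 121104 ≡ 13
119^32 ≡ 13^2 = 169
43 = 32 + 8 + 2 + 1, so 119^43 ≡ 169·348·334·119 ≡ 250 (mod 419)
y^r · r^s ≡ 348·250 = 87000 ≡ 267 (mod 419)

267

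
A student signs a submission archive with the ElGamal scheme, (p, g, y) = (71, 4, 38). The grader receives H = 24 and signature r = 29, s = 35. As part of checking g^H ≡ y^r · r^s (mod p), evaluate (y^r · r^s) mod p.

27

38^29 mod 71 = 27
29^35 mod 71 = 1
y^r · r^s ≡ 27·1 = 27 ≡ 27 (mod 71)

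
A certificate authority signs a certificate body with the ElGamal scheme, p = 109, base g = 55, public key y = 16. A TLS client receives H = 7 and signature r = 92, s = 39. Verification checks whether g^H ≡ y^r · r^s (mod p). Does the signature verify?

verifies

Left side g^H mod p:
Squares mod 109: 55^1≡55, 55^2≡82, 55^4≡75
7 = 4 + 2 + 1, so 55^7 ≡ 75·82·55 ≡ 23 (mod 109)
Right side y^r · r^s mod p:
Squares mod 109: 16^1≡16, 16^2≡38, 16^4≡27, 16^8≡75, 16^16≡66, 16^32≡105, 16^64≡16
92 = 64 + 16 + 8 + 4, so 16^92 ≡ 16·66·75·27 ≡ 38 (mod 109)
Squares mod 109: 92^1≡92, 92^2≡71, 92^4≡27, 92^8≡75, 92^16≡66, 92^32≡105
39 = 32 + 4 + 2 + 1, so 92^39 ≡ 105·27·71·92 ≡ 101 (mod 109)
38·101 = 3838 ≡ 23 (mod 109)
23 ≡ 23 (mod 109), so the signature is genuine.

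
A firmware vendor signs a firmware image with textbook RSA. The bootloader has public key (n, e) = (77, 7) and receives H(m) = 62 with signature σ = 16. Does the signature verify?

σ^2 ≡ 16^2 = 256 ≡ 25
σ^4 ≡ 25^2 = 625 ≡ 9
7 = 4 + 2 + 1, so σ^7 ≡ 9·25·16 ≡ 58 (mod 77)
σ^7 mod 77 = 58, but H(m) = 62.

does not verify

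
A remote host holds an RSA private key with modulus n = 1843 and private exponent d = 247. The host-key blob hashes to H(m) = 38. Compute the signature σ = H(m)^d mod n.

817

Squares mod 1843: (H(m))^1≡38, (H(m))^2≡1444, (H(m))^4≡703, (H(m))^8≡285, (H(m))^16≡133, (H(m))^32≡1102, (H(m))^64≡1710, (H(m))^128≡1102
247 = 128 + 64 + 32 + 16 + 4 + 2 + 1, so (H(m))^247 ≡ 1102·1710·1102·133·703·1444·38 ≡ 817 (mod 1843)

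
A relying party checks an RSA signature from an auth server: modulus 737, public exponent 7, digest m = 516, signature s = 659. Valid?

yes

s^7 mod 737 = 516
Since 516 equals the digest 516, verification succeeds.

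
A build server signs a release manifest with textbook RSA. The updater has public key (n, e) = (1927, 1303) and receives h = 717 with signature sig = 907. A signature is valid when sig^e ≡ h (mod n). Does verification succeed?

fails

sig^2 ≡ 907^2 = 822649 ≡ 1747
sig^4 ≡ 1747^2 = 3052009 ≡ 1568
sig^8 ≡ 1568^2 = 2458624 ≡ 1699
sig^16 ≡ 1699^2 = 2886601 ≡ 1882
sig^32 ≡ 1882^2 = 3541924 ≡ 98
sig^64 ≡ 98^2 = 9604 ≡ 1896
sig^128 ≡ 1896^2 = 3594816 ≡ 961
sig^256 ≡ 961^2 = 923521 ≡ 488
sig^512 ≡ 488^2 = 238144 ≡ 1123
sig^1024 ≡ 1123^2 = 1261129 ≡ 871
1303 = 1024 + 256 + 16 + 4 + 2 + 1, so sig^1303 ≡ 871·488·1882·1568·1747·907 ≡ 1437 (mod 1927)
sig^1303 mod 1927 = 1437, but h = 717.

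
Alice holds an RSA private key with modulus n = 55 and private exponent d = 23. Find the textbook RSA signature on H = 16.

H^2 ≡ 16^2 = 256 ≡ 36
H^4 ≡ 36^2 = 1296 ≡ 31
H^8 ≡ 31^2 = 961 ≡ 26
H^16 ≡ 26^2 = 676 ≡ 16
23 = 16 + 4 + 2 + 1, so H^23 ≡ 16·31·36·16 ≡ 26 (mod 55)

26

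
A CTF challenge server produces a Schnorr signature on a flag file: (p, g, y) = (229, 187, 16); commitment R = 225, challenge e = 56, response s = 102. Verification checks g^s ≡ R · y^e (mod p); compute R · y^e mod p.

57

16^2 = 256 ≡ 27
16^4 ≡ 27^2 = 729 ≡ 42
16^8 ≡ 42^2 = 1764 ≡ 161
16^16 ≡ 161^2 = 25921 ≡ 44
16^32 ≡ 44^2 = 1936 ≡ 104
56 = 32 + 16 + 8, so 16^56 ≡ 104·44·161 ≡ 43 (mod 229)
R · y^e ≡ 225·43 = 9675 ≡ 57 (mod 229)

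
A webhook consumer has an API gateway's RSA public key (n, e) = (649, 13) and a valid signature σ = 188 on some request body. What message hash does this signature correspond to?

408

Squares mod 649: σ^1≡188, σ^2≡298, σ^4≡540, σ^8≡199
13 = 8 + 4 + 1, so σ^13 ≡ 199·540·188 ≡ 408 (mod 649)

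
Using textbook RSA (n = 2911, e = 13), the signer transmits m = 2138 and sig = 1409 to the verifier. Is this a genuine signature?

sig^2 ≡ 1409^2 = 1985281 ≡ 2890
sig^4 ≡ 2890^2 = 8352100 ≡ 441
sig^8 ≡ 441^2 = 194481 ≡ 2355
13 = 8 + 4 + 1, so sig^13 ≡ 2355·441·1409 ≡ 2138 (mod 2911)
2138 = m, so the signature checks out.

genuine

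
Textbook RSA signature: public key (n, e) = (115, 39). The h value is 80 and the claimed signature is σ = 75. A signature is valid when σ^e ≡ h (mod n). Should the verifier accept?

reject

Squares mod 115: σ^1≡75, σ^2≡105, σ^4≡100, σ^8≡110, σ^16≡25, σ^32≡50
39 = 32 + 4 + 2 + 1, so σ^39 ≡ 50·100·105·75 ≡ 35 (mod 115)
35 ≠ 80, so verification fails.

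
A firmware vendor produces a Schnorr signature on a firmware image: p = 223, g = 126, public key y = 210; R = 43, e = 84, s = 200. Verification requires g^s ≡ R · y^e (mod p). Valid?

yes

g^s mod p:
126^2 = 15876 ≡ 43
126^4 ≡ 43^2 = 1849 ≡ 65
126^8 ≡ 65^2 = 4225 ≡ 211
126^16 ≡ 211^2 = 44521 ≡ 144
126^32 ≡ 144^2 = 20736 ≡ 220
126^64 ≡ 220^2 = 48400 ≡ 9
126^128 ≡ 9^2 = 81
200 = 128 + 64 + 8, so 126^200 ≡ 81·9·211 ≡ 172 (mod 223)
R · y^e mod p:
210^2 = 44100 ≡ 169
210^4 ≡ 169^2 = 28561 ≡ 17
210^8 ≡ 17^2 = 289 ≡ 66
210^16 ≡ 66^2 = 4356 ≡ 119
210^32 ≡ 119^2 = 14161 ≡ 112
210^64 ≡ 112^2 = 12544 ≡ 56
84 = 64 + 16 + 4, so 210^84 ≡ 56·119·17 ≡ 4 (mod 223)
43·4 = 172 ≡ 172 (mod 223)
172 ≡ 172 (mod 223); signature holds.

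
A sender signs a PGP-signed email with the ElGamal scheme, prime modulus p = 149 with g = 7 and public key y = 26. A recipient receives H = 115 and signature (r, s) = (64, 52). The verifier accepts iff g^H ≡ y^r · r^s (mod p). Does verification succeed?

fails

Left side g^H mod p:
Squares mod 149: 7^1≡7, 7^2≡49, 7^4≡17, 7^8≡140, 7^16≡81, 7^32≡5, 7^64≡25
115 = 64 + 32 + 16 + 2 + 1, so 7^115 ≡ 25·5·81·49·7 ≡ 132 (mod 149)
Right side y^r · r^s mod p:
Squares mod 149: 26^1≡26, 26^2≡80, 26^4≡142, 26^8≡49, 26^16≡17, 26^32≡140, 26^64≡81
26^64 ≡ 81 (mod 149)
Squares mod 149: 64^1≡64, 64^2≡73, 64^4≡114, 64^8≡33, 64^16≡46, 64^32≡30
52 = 32 + 16 + 4, so 64^52 ≡ 30·46·114 ≡ 125 (mod 149)
81·125 = 10125 ≡ 142 (mod 149)
132 ≠ 142, so verification fails.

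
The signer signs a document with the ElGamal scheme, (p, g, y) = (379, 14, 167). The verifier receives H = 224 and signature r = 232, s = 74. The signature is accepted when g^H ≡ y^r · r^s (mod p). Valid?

Left side g^H mod p:
14^2 = 196
14^4 ≡ 196^2 = 38416 ≡ 137
14^8 ≡ 137^2 = 18769 ≡ 198
14^16 ≡ 198^2 = 39204 ≡ 167
14^32 ≡ 167^2 = 27889 ≡ 222
14^64 ≡ 222^2 = 49284 ≡ 14
14^128 ≡ 14^2 = 196
224 = 128 + 64 + 32, so 14^224 ≡ 196·14·222 ≡ 115 (mod 379)
Right side y^r · r^s mod p:
167^2 = 27889 ≡ 222
167^4 ≡ 222^2 = 49284 ≡ 14
167^8 ≡ 14^2 = 196
167^16 ≡ 196^2 = 38416 ≡ 137
167^32 ≡ 137^2 = 18769 ≡ 198
167^64 ≡ 198^2 = 39204 ≡ 167
167^128 ≡ 167^2 = 27889 ≡ 222
232 = 128 + 64 + 32 + 8, so 167^232 ≡ 222·167·198·196 ≡ 33 (mod 379)
232^2 = 53824 ≡ 6
232^4 ≡ 6^2 = 36
232^8 ≡ 36^2 = 1296 ≡ 159
232^16 ≡ 159^2 = 25281 ≡ 267
232^32 ≡ 267^2 = 71289 ≡ 37
232^64 ≡ 37^2 = 1369 ≡ 232
74 = 64 + 8 + 2, so 232^74 ≡ 232·159·6 ≡ 371 (mod 379)
33·371 = 12243 ≡ 115 (mod 379)
115 ≡ 115 (mod 379), so the signature is genuine.

yes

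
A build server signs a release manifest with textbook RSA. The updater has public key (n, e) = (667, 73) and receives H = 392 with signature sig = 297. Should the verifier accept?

sig^2 ≡ 297^2 = 88209 ≡ 165
sig^4 ≡ 165^2 = 27225 ≡ 545
sig^8 ≡ 545^2 = 297025 ≡ 210
sig^16 ≡ 210^2 = 44100 ≡ 78
sig^32 ≡ 78^2 = 6084 ≡ 81
sig^64 ≡ 81^2 = 6561 ≡ 558
73 = 64 + 8 + 1, so sig^73 ≡ 558·210·297 ≡ 401 (mod 667)
sig^73 mod 667 = 401, but H = 392.

reject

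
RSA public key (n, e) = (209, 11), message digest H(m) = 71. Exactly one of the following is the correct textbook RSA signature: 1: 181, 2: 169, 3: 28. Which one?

1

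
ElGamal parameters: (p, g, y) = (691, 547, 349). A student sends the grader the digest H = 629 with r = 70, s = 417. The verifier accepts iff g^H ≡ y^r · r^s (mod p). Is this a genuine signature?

forged

Left side g^H mod p:
547^2 = 299209 ≡ 6
547^4 ≡ 6^2 = 36
547^8 ≡ 36^2 = 1296 ≡ 605
547^16 ≡ 605^2 = 366025 ≡ 486
547^32 ≡ 486^2 = 236196 ≡ 565
547^64 ≡ 565^2 = 319225 ≡ 674
547^128 ≡ 674^2 = 454276 ≡ 289
547^256 ≡ 289^2 = 83521 ≡ 601
547^512 ≡ 601^2 = 361201 ≡ 499
629 = 512 + 64 + 32 + 16 + 4 + 1, so 547^629 ≡ 499·674·565·486·36·547 ≡ 376 (mod 691)
Right side y^r · r^s mod p:
349^2 = 121801 ≡ 185
349^4 ≡ 185^2 = 34225 ≡ 366
349^8 ≡ 366^2 = 133956 ≡ 593
349^16 ≡ 593^2 = 351649 ≡ 621
349^32 ≡ 621^2 = 385641 ≡ 63
349^64 ≡ 63^2 = 3969 ≡ 514
70 = 64 + 4 + 2, so 349^70 ≡ 514·366·185 ≡ 34 (mod 691)
70^2 = 4900 ≡ 63
70^4 ≡ 63^2 = 3969 ≡ 514
70^8 ≡ 514^2 = 264196 ≡ 234
70^16 ≡ 234^2 = 54756 ≡ 167
70^32 ≡ 167^2 = 27889 ≡ 249
70^64 ≡ 249^2 = 62001 ≡ 502
70^128 ≡ 502^2 = 252004 ≡ 480
70^256 ≡ 480^2 = 230400 ≡ 297
417 = 256 + 128 + 32 + 1, so 70^417 ≡ 297·480·249·70 ≡ 2 (mod 691)
34·2 = 68 ≡ 68 (mod 691)
376 ≠ 68, so verification fails.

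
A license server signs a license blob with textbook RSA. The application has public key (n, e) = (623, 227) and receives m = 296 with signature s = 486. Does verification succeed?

fails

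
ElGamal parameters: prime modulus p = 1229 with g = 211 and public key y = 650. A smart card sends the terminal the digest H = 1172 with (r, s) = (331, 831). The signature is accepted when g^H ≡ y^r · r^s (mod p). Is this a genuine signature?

forged

Left side g^H mod p:
Squares mod 1229: 211^1≡211, 211^2≡277, 211^4≡531, 211^8≡520, 211^16≡20, 211^32≡400, 211^64≡230, 211^128≡53, 211^256≡351, 211^512≡301, 211^1024≡884
1172 = 1024 + 128 + 16 + 4, so 211^1172 ≡ 884·53·20·531 ≡ 216 (mod 1229)
Right side y^r · r^s mod p:
Squares mod 1229: 650^1≡650, 650^2≡953, 650^4≡1207, 650^8≡484, 650^16≡746, 650^32≡1008, 650^64≡910, 650^128≡983, 650^256≡295
331 = 256 + 64 + 8 + 2 + 1, so 650^331 ≡ 295·910·484·953·650 ≡ 967 (mod 1229)
Squares mod 1229: 331^1≡331, 331^2≡180, 331^4≡446, 331^8≡1047, 331^16≡1170, 331^32≡1023, 331^64≡650, 331^128≡953, 331^256≡1207, 331^512≡484
831 = 512 + 256 + 32 + 16 + 8 + 4 + 2 + 1, so 331^831 ≡ 484·1207·1023·1170·1047·446·180·331 ≡ 889 (mod 1229)
967·889 = 859663 ≡ 592 (mod 1229)
216 ≠ 592, so verification fails.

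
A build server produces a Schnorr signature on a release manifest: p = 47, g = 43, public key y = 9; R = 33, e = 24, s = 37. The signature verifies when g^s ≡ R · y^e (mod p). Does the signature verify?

verifies

g^s mod p:
43^2 = 1849 ≡ 16
43^4 ≡ 16^2 = 256 ≡ 21
43^8 ≡ 21^2 = 441 ≡ 18
43^16 ≡ 18^2 = 324 ≡ 42
43^32 ≡ 42^2 = 1764 ≡ 25
37 = 32 + 4 + 1, so 43^37 ≡ 25·21·43 ≡ 15 (mod 47)
R · y^e mod p:
9^2 = 81 ≡ 34
9^4 ≡ 34^2 = 1156 ≡ 28
9^8 ≡ 28^2 = 784 ≡ 32
9^16 ≡ 32^2 = 1024 ≡ 37
24 = 16 + 8, so 9^24 ≡ 37·32 ≡ 9 (mod 47)
33·9 = 297 ≡ 15 (mod 47)
15 ≡ 15 (mod 47); signature holds.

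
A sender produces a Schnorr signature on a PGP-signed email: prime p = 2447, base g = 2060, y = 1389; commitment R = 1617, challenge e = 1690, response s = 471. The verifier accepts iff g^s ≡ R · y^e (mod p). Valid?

g^s mod p:
Squares mod 2447: 2060^1≡2060, 2060^2≡502, 2060^4≡2410, 2060^8≡1369, 2060^16≡2206, 2060^32≡1800, 2060^64≡172, 2060^128≡220, 2060^256≡1907
471 = 256 + 128 + 64 + 16 + 4 + 2 + 1, so 2060^471 ≡ 1907·220·172·2206·2410·502·2060 ≡ 528 (mod 2447)
R · y^e mod p:
Squares mod 2447: 1389^1≡1389, 1389^2≡1085, 1389^4≡218, 1389^8≡1031, 1389^16≡963, 1389^32≡2403, 1389^64≡1936, 1389^128≡1739, 1389^256≡2076, 1389^512≡609, 1389^1024≡1384
1690 = 1024 + 512 + 128 + 16 + 8 + 2, so 1389^1690 ≡ 1384·609·1739·963·1031·1085 ≡ 1898 (mod 2447)
1617·1898 = 3069066 ≡ 528 (mod 2447)
528 ≡ 528 (mod 2447); signature holds.

yes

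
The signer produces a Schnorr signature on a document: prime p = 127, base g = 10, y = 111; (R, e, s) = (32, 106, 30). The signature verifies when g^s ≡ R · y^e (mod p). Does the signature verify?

g^s mod p:
10^2 = 100
10^4 ≡ 100^2 = 10000 ≡ 94
10^8 ≡ 94^2 = 8836 ≡ 73
10^16 ≡ 73^2 = 5329 ≡ 122
30 = 16 + 8 + 4 + 2, so 10^30 ≡ 122·73·94·100 ≡ 32 (mod 127)
R · y^e mod p:
111^2 = 12321 ≡ 2
111^4 ≡ 2^2 = 4
111^8 ≡ 4^2 = 16
111^16 ≡ 16^2 = 256 ≡ 2
111^32 ≡ 2^2 = 4
111^64 ≡ 4^2 = 16
106 = 64 + 32 + 8 + 2, so 111^106 ≡ 16·4·16·2 ≡ 16 (mod 127)
32·16 = 512 ≡ 4 (mod 127)
32 ≠ 4; the check fails.

does not verify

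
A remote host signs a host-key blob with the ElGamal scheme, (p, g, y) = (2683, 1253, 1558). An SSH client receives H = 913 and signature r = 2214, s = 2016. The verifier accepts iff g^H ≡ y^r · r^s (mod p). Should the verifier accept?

Left side g^H mod p:
1253^2 = 1570009 ≡ 454
1253^4 ≡ 454^2 = 206116 ≡ 2208
1253^8 ≡ 2208^2 = 4875264 ≡ 253
1253^16 ≡ 253^2 = 64009 ≡ 2300
1253^32 ≡ 2300^2 = 5290000 ≡ 1807
1253^64 ≡ 1807^2 = 3265249 ≡ 38
1253^128 ≡ 38^2 = 1444
1253^256 ≡ 1444^2 = 2085136 ≡ 445
1253^512 ≡ 445^2 = 198025 ≡ 2166
913 = 512 + 256 + 128 + 16 + 1, so 1253^913 ≡ 2166·445·1444·2300·1253 ≡ 1403 (mod 2683)
Right side y^r · r^s mod p:
1558^2 = 2427364 ≡ 1932
1558^4 ≡ 1932^2 = 3732624 ≡ 571
1558^8 ≡ 571^2 = 326041 ≡ 1398
1558^16 ≡ 1398^2 = 1954404 ≡ 1180
1558^32 ≡ 1180^2 = 1392400 ≡ 2606
1558^64 ≡ 2606^2 = 6791236 ≡ 563
1558^128 ≡ 563^2 = 316969 ≡ 375
1558^256 ≡ 375^2 = 140625 ≡ 1109
1558^512 ≡ 1109^2 = 1229881 ≡ 1067
1558^1024 ≡ 1067^2 = 1138489 ≡ 897
1558^2048 ≡ 897^2 = 804609 ≡ 2392
2214 = 2048 + 128 + 32 + 4 + 2, so 1558^2214 ≡ 2392·375·2606·571·1932 ≡ 424 (mod 2683)
2214^2 = 4901796 ≡ 2638
2214^4 ≡ 2638^2 = 6959044 ≡ 2025
2214^8 ≡ 2025^2 = 4100625 ≡ 1001
2214^16 ≡ 1001^2 = 1002001 ≡ 1242
2214^32 ≡ 1242^2 = 1542564 ≡ 2522
2214^64 ≡ 2522^2 = 6360484 ≡ 1774
2214^128 ≡ 1774^2 = 3147076 ≡ 2600
2214^256 ≡ 2600^2 = 6760000 ≡ 1523
2214^512 ≡ 1523^2 = 2319529 ≡ 1417
2214^1024 ≡ 1417^2 = 2007889 ≡ 1005
2016 = 1024 + 512 + 256 + 128 + 64 + 32, so 2214^2016 ≡ 1005·1417·1523·2600·1774·2522 ≡ 859 (mod 2683)
424·859 = 364216 ≡ 2011 (mod 2683)
1403 ≠ 2011, so verification fails.

reject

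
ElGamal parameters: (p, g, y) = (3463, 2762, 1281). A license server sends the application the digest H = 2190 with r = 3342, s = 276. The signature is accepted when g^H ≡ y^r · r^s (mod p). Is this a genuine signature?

genuine

Left side g^H mod p:
Squares mod 3463: 2762^1≡2762, 2762^2≡3118, 2762^4≡1283, 2762^8≡1164, 2762^16≡863, 2762^32≡224, 2762^64≡1694, 2762^128≡2272, 2762^256≡2114, 2762^512≡1726, 2762^1024≡896, 2762^2048≡2863
2190 = 2048 + 128 + 8 + 4 + 2, so 2762^2190 ≡ 2863·2272·1164·1283·3118 ≡ 878 (mod 3463)
Right side y^r · r^s mod p:
Squares mod 3463: 1281^1≡1281, 1281^2≡2962, 1281^4≡1665, 1281^8≡1825, 1281^16≡2682, 1281^32≡473, 1281^64≡2097, 1281^128≡2862, 1281^256≡1049, 1281^512≡2630, 1281^1024≡1289, 1281^2048≡2744
3342 = 2048 + 1024 + 256 + 8 + 4 + 2, so 1281^3342 ≡ 2744·1289·1049·1825·1665·2962 ≡ 1328 (mod 3463)
Squares mod 3463: 3342^1≡3342, 3342^2≡789, 3342^4≡2644, 3342^8≡2402, 3342^16≡246, 3342^32≡1645, 3342^64≡1422, 3342^128≡3155, 3342^256≡1363
276 = 256 + 16 + 4, so 3342^276 ≡ 1363·246·2644 ≡ 3375 (mod 3463)
1328·3375 = 4482000 ≡ 878 (mod 3463)
878 ≡ 878 (mod 3463), so the signature is genuine.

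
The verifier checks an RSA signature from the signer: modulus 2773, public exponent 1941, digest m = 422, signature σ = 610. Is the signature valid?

Squares mod 2773: σ^1≡610, σ^2≡518, σ^4≡2116, σ^8≡1834, σ^16≡2680, σ^32≡330, σ^64≡753, σ^128≡1317, σ^256≡1364, σ^512≡2586, σ^1024≡1693
1941 = 1024 + 512 + 256 + 128 + 16 + 4 + 1, so σ^1941 ≡ 1693·2586·1364·1317·2680·2116·610 ≡ 422 (mod 2773)
Since 422 equals the digest 422, verification succeeds.

valid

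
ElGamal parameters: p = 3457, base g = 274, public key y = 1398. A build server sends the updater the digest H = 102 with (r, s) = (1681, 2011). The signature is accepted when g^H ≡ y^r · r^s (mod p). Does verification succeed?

passes

Left side g^H mod p:
274^2 = 75076 ≡ 2479
274^4 ≡ 2479^2 = 6145441 ≡ 2352
274^8 ≡ 2352^2 = 5531904 ≡ 704
274^16 ≡ 704^2 = 495616 ≡ 1265
274^32 ≡ 1265^2 = 1600225 ≡ 3091
274^64 ≡ 3091^2 = 9554281 ≡ 2590
102 = 64 + 32 + 4 + 2, so 274^102 ≡ 2590·3091·2352·2479 ≡ 548 (mod 3457)
Right side y^r · r^s mod p:
1398^2 = 1954404 ≡ 1199
1398^4 ≡ 1199^2 = 1437601 ≡ 2946
1398^8 ≡ 2946^2 = 8678916 ≡ 1846
1398^16 ≡ 1846^2 = 3407716 ≡ 2571
1398^32 ≡ 2571^2 = 6610041 ≡ 257
1398^64 ≡ 257^2 = 66049 ≡ 366
1398^128 ≡ 366^2 = 133956 ≡ 2590
1398^256 ≡ 2590^2 = 6708100 ≡ 1520
1398^512 ≡ 1520^2 = 2310400 ≡ 1124
1398^1024 ≡ 1124^2 = 1263376 ≡ 1571
1681 = 1024 + 512 + 128 + 16 + 1, so 1398^1681 ≡ 1571·1124·2590·2571·1398 ≡ 2453 (mod 3457)
1681^2 = 2825761 ≡ 1392
1681^4 ≡ 1392^2 = 1937664 ≡ 1744
1681^8 ≡ 1744^2 = 3041536 ≡ 2833
1681^16 ≡ 2833^2 = 8025889 ≡ 2192
1681^32 ≡ 2192^2 = 4804864 ≡ 3091
1681^64 ≡ 3091^2 = 9554281 ≡ 2590
1681^128 ≡ 2590^2 = 6708100 ≡ 1520
1681^256 ≡ 1520^2 = 2310400 ≡ 1124
1681^512 ≡ 1124^2 = 1263376 ≡ 1571
1681^1024 ≡ 1571^2 = 2468041 ≡ 3200
2011 = 1024 + 512 + 256 + 128 + 64 + 16 + 8 + 2 + 1, so 1681^2011 ≡ 3200·1571·1124·1520·2590·2192·2833·1392·1681 ≡ 27 (mod 3457)
2453·27 = 66231 ≡ 548 (mod 3457)
548 ≡ 548 (mod 3457), so the signature is genuine.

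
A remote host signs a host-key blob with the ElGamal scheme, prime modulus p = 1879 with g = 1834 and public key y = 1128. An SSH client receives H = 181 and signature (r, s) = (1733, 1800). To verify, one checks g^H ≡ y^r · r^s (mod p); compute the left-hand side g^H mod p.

1215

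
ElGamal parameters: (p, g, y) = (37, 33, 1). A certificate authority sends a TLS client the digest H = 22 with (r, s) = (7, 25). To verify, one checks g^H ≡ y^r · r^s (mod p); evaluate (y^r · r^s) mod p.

1^2 = 1
1^4 ≡ 1^2 = 1
7 = 4 + 2 + 1, so 1^7 ≡ 1·1·1 ≡ 1 (mod 37)
7^2 = 49 ≡ 12
7^4 ≡ 12^2 = 144 ≡ 33
7^8 ≡ 33^2 = 1089 ≡ 16
7^16 ≡ 16^2 = 256 ≡ 34
25 = 16 + 8 + 1, so 7^25 ≡ 34·16·7 ≡ 34 (mod 37)
y^r · r^s ≡ 1·34 = 34 ≡ 34 (mod 37)

34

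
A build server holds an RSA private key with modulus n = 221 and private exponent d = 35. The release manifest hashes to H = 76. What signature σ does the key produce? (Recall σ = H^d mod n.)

19

H^2 ≡ 76^2 = 5776 ≡ 30
H^4 ≡ 30^2 = 900 ≡ 16
H^8 ≡ 16^2 = 256 ≡ 35
H^16 ≡ 35^2 = 1225 ≡ 120
H^32 ≡ 120^2 = 14400 ≡ 35
35 = 32 + 2 + 1, so H^35 ≡ 35·30·76 ≡ 19 (mod 221)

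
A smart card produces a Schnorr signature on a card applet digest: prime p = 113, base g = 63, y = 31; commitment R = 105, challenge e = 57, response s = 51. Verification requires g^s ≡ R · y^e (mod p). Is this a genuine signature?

g^s mod p:
Squares mod 113: 63^1≡63, 63^2≡14, 63^4≡83, 63^8≡109, 63^16≡16, 63^32≡30
51 = 32 + 16 + 2 + 1, so 63^51 ≡ 30·16·14·63 ≡ 62 (mod 113)
R · y^e mod p:
Squares mod 113: 31^1≡31, 31^2≡57, 31^4≡85, 31^8≡106, 31^16≡49, 31^32≡28
57 = 32 + 16 + 8 + 1, so 31^57 ≡ 28·49·106·31 ≡ 31 (mod 113)
105·31 = 3255 ≡ 91 (mod 113)
62 ≠ 91; the check fails.

forged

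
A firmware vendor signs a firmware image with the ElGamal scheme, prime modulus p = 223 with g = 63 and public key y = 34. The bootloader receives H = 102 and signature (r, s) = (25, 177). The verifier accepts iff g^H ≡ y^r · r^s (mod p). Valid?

Left side g^H mod p:
Squares mod 223: 63^1≡63, 63^2≡178, 63^4≡18, 63^8≡101, 63^16≡166, 63^32≡127, 63^64≡73
102 = 64 + 32 + 4 + 2, so 63^102 ≡ 73·127·18·178 ≡ 15 (mod 223)
Right side y^r · r^s mod p:
Squares mod 223: 34^1≡34, 34^2≡41, 34^4≡120, 34^8≡128, 34^16≡105
25 = 16 + 8 + 1, so 34^25 ≡ 105·128·34 ≡ 33 (mod 223)
Squares mod 223: 25^1≡25, 25^2≡179, 25^4≡152, 25^8≡135, 25^16≡162, 25^32≡153, 25^64≡217, 25^128≡36
177 = 128 + 32 + 16 + 1, so 25^177 ≡ 36·153·162·25 ≡ 41 (mod 223)
33·41 = 1353 ≡ 15 (mod 223)
15 ≡ 15 (mod 223), so the signature is genuine.

yes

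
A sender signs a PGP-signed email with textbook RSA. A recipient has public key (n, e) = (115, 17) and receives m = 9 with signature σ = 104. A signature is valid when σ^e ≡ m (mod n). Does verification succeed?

passes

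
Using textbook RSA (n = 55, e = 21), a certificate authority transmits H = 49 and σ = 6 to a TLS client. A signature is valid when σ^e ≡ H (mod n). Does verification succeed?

fails

σ^2 ≡ 6^2 = 36
σ^4 ≡ 36^2 = 1296 ≡ 31
σ^8 ≡ 31^2 = 961 ≡ 26
σ^16 ≡ 26^2 = 676 ≡ 16
21 = 16 + 4 + 1, so σ^21 ≡ 16·31·6 ≡ 6 (mod 55)
The recovered value 6 does not match the digest 49.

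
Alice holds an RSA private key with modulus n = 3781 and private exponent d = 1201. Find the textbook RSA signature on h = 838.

2663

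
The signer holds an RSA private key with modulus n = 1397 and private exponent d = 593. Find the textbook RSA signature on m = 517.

m^2 ≡ 517^2 = 267289 ≡ 462
m^4 ≡ 462^2 = 213444 ≡ 1100
m^8 ≡ 1100^2 = 1210000 ≡ 198
m^16 ≡ 198^2 = 39204 ≡ 88
m^32 ≡ 88^2 = 7744 ≡ 759
m^64 ≡ 759^2 = 576081 ≡ 517
m^128 ≡ 517^2 = 267289 ≡ 462
m^256 ≡ 462^2 = 213444 ≡ 1100
m^512 ≡ 1100^2 = 1210000 ≡ 198
593 = 512 + 64 + 16 + 1, so m^593 ≡ 198·517·88·517 ≡ 374 (mod 1397)

374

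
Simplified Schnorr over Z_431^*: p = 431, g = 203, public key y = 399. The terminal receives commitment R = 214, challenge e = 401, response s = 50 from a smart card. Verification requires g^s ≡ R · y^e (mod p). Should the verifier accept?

g^s mod p:
Squares mod 431: 203^1≡203, 203^2≡264, 203^4≡305, 203^8≡360, 203^16≡300, 203^32≡352
50 = 32 + 16 + 2, so 203^50 ≡ 352·300·264 ≡ 27 (mod 431)
R · y^e mod p:
Squares mod 431: 399^1≡399, 399^2≡162, 399^4≡384, 399^8≡54, 399^16≡330, 399^32≡288, 399^64≡192, 399^128≡229, 399^256≡290
401 = 256 + 128 + 16 + 1, so 399^401 ≡ 290·229·330·399 ≡ 413 (mod 431)
214·413 = 88382 ≡ 27 (mod 431)
27 ≡ 27 (mod 431); signature holds.

accept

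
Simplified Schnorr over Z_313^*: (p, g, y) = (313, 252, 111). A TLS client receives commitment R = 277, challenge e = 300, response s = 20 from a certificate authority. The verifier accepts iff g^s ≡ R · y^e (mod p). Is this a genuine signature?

g^s mod p:
252^20 mod 313 = 265
R · y^e mod p:
111^300 mod 313 = 210
277·210 = 58170 ≡ 265 (mod 313)
265 ≡ 265 (mod 313); signature holds.

genuine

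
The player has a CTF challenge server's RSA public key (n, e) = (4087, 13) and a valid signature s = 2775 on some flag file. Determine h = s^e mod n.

44

Squares mod 4087: s^1≡2775, s^2≡717, s^4≡3214, s^8≡1947
13 = 8 + 4 + 1, so s^13 ≡ 1947·3214·2775 ≡ 44 (mod 4087)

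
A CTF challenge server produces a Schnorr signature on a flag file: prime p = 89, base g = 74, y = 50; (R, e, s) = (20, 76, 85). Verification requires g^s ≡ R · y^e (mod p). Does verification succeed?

g^s mod p:
74^2 = 5476 ≡ 47
74^4 ≡ 47^2 = 2209 ≡ 73
74^8 ≡ 73^2 = 5329 ≡ 78
74^16 ≡ 78^2 = 6084 ≡ 32
74^32 ≡ 32^2 = 1024 ≡ 45
74^64 ≡ 45^2 = 2025 ≡ 67
85 = 64 + 16 + 4 + 1, so 74^85 ≡ 67·32·73·74 ≡ 51 (mod 89)
R · y^e mod p:
50^2 = 2500 ≡ 8
50^4 ≡ 8^2 = 64
50^8 ≡ 64^2 = 4096 ≡ 2
50^16 ≡ 2^2 = 4
50^32 ≡ 4^2 = 16
50^64 ≡ 16^2 = 256 ≡ 78
76 = 64 + 8 + 4, so 50^76 ≡ 78·2·64 ≡ 16 (mod 89)
20·16 = 320 ≡ 53 (mod 89)
51 ≠ 53; the check fails.

fails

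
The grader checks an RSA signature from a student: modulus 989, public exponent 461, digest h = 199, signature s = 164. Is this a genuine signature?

Squares mod 989: s^1≡164, s^2≡193, s^4≡656, s^8≡121, s^16≡795, s^32≡54, s^64≡938, s^128≡623, s^256≡441
461 = 256 + 128 + 64 + 8 + 4 + 1, so s^461 ≡ 441·623·938·121·656·164 ≡ 790 (mod 989)
790 ≠ 199, so verification fails.

forged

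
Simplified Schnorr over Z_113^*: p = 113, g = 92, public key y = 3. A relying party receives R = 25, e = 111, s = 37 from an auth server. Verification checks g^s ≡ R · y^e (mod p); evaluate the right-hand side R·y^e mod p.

46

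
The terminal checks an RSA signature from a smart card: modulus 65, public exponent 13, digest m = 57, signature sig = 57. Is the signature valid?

sig^2 ≡ 57^2 = 3249 ≡ 64
sig^4 ≡ 64^2 = 4096 ≡ 1
sig^8 ≡ 1^2 = 1
13 = 8 + 4 + 1, so sig^13 ≡ 1·1·57 ≡ 57 (mod 65)
sig^13 mod 65 = 57 matches m.

valid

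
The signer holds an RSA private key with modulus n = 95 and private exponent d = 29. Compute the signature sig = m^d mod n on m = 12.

m^2 ≡ 12^2 = 144 ≡ 49
m^4 ≡ 49^2 = 2401 ≡ 26
m^8 ≡ 26^2 = 676 ≡ 11
m^16 ≡ 11^2 = 121 ≡ 26
29 = 16 + 8 + 4 + 1, so m^29 ≡ 26·11·26·12 ≡ 27 (mod 95)

27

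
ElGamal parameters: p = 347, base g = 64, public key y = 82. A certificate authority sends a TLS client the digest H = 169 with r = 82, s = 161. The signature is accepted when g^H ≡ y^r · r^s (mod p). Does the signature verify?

Left side g^H mod p:
64^2 = 4096 ≡ 279
64^4 ≡ 279^2 = 77841 ≡ 113
64^8 ≡ 113^2 = 12769 ≡ 277
64^16 ≡ 277^2 = 76729 ≡ 42
64^32 ≡ 42^2 = 1764 ≡ 29
64^64 ≡ 29^2 = 841 ≡ 147
64^128 ≡ 147^2 = 21609 ≡ 95
169 = 128 + 32 + 8 + 1, so 64^169 ≡ 95·29·277·64 ≡ 43 (mod 347)
Right side y^r · r^s mod p:
82^2 = 6724 ≡ 131
82^4 ≡ 131^2 = 17161 ≡ 158
82^8 ≡ 158^2 = 24964 ≡ 327
82^16 ≡ 327^2 = 106929 ≡ 53
82^32 ≡ 53^2 = 2809 ≡ 33
82^64 ≡ 33^2 = 1089 ≡ 48
82 = 64 + 16 + 2, so 82^82 ≡ 48·53·131 ≡ 144 (mod 347)
82^2 = 6724 ≡ 131
82^4 ≡ 131^2 = 17161 ≡ 158
82^8 ≡ 158^2 = 24964 ≡ 327
82^16 ≡ 327^2 = 106929 ≡ 53
82^32 ≡ 53^2 = 2809 ≡ 33
82^64 ≡ 33^2 = 1089 ≡ 48
82^128 ≡ 48^2 = 2304 ≡ 222
161 = 128 + 32 + 1, so 82^161 ≡ 222·33·82 ≡ 75 (mod 347)
144·75 = 10800 ≡ 43 (mod 347)
43 ≡ 43 (mod 347), so the signature is genuine.

verifies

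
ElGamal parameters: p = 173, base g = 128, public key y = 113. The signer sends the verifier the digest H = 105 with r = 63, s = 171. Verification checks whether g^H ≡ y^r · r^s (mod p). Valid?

no

Left side g^H mod p:
Squares mod 173: 128^1≡128, 128^2≡122, 128^4≡6, 128^8≡36, 128^16≡85, 128^32≡132, 128^64≡124
105 = 64 + 32 + 8 + 1, so 128^105 ≡ 124·132·36·128 ≡ 69 (mod 173)
Right side y^r · r^s mod p:
Squares mod 173: 113^1≡113, 113^2≡140, 113^4≡51, 113^8≡6, 113^16≡36, 113^32≡85
63 = 32 + 16 + 8 + 4 + 2 + 1, so 113^63 ≡ 85·36·6·51·140·113 ≡ 67 (mod 173)
Squares mod 173: 63^1≡63, 63^2≡163, 63^4≡100, 63^8≡139, 63^16≡118, 63^32≡84, 63^64≡136, 63^128≡158
171 = 128 + 32 + 8 + 2 + 1, so 63^171 ≡ 158·84·139·163·63 ≡ 11 (mod 173)
67·11 = 737 ≡ 45 (mod 173)
69 ≠ 45, so verification fails.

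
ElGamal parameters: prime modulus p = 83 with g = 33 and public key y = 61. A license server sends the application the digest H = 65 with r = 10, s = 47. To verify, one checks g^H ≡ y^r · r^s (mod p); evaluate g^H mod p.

Squares mod 83: 33^1≡33, 33^2≡10, 33^4≡17, 33^8≡40, 33^16≡23, 33^32≡31, 33^64≡48
65 = 64 + 1, so 33^65 ≡ 48·33 ≡ 7 (mod 83)

7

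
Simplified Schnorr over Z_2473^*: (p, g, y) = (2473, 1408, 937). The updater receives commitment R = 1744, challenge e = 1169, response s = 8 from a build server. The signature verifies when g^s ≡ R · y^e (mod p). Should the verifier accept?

g^s mod p:
1408^2 = 1982464 ≡ 1591
1408^4 ≡ 1591^2 = 2531281 ≡ 1402
1408^8 ≡ 1402^2 = 1965604 ≡ 2042
R · y^e mod p:
937^2 = 877969 ≡ 54
937^4 ≡ 54^2 = 2916 ≡ 443
937^8 ≡ 443^2 = 196249 ≡ 882
937^16 ≡ 882^2 = 777924 ≡ 1402
937^32 ≡ 1402^2 = 1965604 ≡ 2042
937^64 ≡ 2042^2 = 4169764 ≡ 286
937^128 ≡ 286^2 = 81796 ≡ 187
937^256 ≡ 187^2 = 34969 ≡ 347
937^512 ≡ 347^2 = 120409 ≡ 1705
937^1024 ≡ 1705^2 = 2907025 ≡ 1250
1169 = 1024 + 128 + 16 + 1, so 937^1169 ≡ 1250·187·1402·937 ≡ 350 (mod 2473)
1744·350 = 610400 ≡ 2042 (mod 2473)
2042 ≡ 2042 (mod 2473); signature holds.

accept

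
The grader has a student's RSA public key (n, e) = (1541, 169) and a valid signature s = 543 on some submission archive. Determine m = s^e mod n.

Squares mod 1541: s^1≡543, s^2≡518, s^4≡190, s^8≡657, s^16≡169, s^32≡823, s^64≡830, s^128≡73
169 = 128 + 32 + 8 + 1, so s^169 ≡ 73·823·657·543 ≡ 1351 (mod 1541)

1351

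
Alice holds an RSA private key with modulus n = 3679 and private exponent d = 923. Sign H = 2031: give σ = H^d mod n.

H^2 ≡ 2031^2 = 4124961 ≡ 802
H^4 ≡ 802^2 = 643204 ≡ 3058
H^8 ≡ 3058^2 = 9351364 ≡ 3025
H^16 ≡ 3025^2 = 9150625 ≡ 952
H^32 ≡ 952^2 = 906304 ≡ 1270
H^64 ≡ 1270^2 = 1612900 ≡ 1498
H^128 ≡ 1498^2 = 2244004 ≡ 3493
H^256 ≡ 3493^2 = 12201049 ≡ 1485
H^512 ≡ 1485^2 = 2205225 ≡ 1504
923 = 512 + 256 + 128 + 16 + 8 + 2 + 1, so H^923 ≡ 1504·1485·3493·952·3025·802·2031 ≡ 2622 (mod 3679)

2622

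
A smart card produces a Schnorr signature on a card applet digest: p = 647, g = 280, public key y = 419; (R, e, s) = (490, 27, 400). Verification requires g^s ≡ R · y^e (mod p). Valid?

g^s mod p:
280^400 mod 647 = 3
R · y^e mod p:
419^27 mod 647 = 408
490·408 = 199920 ≡ 644 (mod 647)
3 ≠ 644; the check fails.

no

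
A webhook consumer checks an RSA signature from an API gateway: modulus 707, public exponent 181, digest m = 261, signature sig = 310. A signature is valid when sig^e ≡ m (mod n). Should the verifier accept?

accept

sig^2 ≡ 310^2 = 96100 ≡ 655
sig^4 ≡ 655^2 = 429025 ≡ 583
sig^8 ≡ 583^2 = 339889 ≡ 529
sig^16 ≡ 529^2 = 279841 ≡ 576
sig^32 ≡ 576^2 = 331776 ≡ 193
sig^64 ≡ 193^2 = 37249 ≡ 485
sig^128 ≡ 485^2 = 235225 ≡ 501
181 = 128 + 32 + 16 + 4 + 1, so sig^181 ≡ 501·193·576·583·310 ≡ 261 (mod 707)
Since 261 equals the digest 261, verification succeeds.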